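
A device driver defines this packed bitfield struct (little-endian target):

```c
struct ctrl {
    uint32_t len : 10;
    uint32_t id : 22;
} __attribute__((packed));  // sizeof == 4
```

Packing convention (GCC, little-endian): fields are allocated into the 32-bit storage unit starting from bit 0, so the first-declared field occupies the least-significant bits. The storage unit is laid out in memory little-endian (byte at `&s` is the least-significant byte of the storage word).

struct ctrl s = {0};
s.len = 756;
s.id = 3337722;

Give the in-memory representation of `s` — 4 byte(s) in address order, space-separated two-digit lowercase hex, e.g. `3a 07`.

len (10b) val=756 bits=0x2f4 at bit 0: 0x000002f4
id (22b) val=3337722 bits=0x32edfa at bit 10: 0xcbb7eaf4
word = 0xcbb7eaf4 → little-endian bytes:
  [0]=0xf4  [1]=0xea  [2]=0xb7  [3]=0xcb

f4 ea b7 cb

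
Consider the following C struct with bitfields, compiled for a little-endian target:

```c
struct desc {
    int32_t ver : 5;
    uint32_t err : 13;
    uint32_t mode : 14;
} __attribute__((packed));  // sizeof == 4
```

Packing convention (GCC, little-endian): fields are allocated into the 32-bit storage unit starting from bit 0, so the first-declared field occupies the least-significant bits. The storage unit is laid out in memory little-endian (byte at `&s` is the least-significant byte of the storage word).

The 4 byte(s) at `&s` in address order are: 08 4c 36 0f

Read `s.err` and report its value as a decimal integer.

4704

[0]=0x08 [1]=0x4c [2]=0x36 [3]=0x0f (little-endian) → word 0x0f364c08
ver:5 @ bit 0 → (0x0f364c08>>0)&0x1f = 0x8
err:13 @ bit 5 → (0x0f364c08>>5)&0x1fff = 0x1260  ←
mode:14 @ bit 18 → (0x0f364c08>>18)&0x3fff = 0x3cd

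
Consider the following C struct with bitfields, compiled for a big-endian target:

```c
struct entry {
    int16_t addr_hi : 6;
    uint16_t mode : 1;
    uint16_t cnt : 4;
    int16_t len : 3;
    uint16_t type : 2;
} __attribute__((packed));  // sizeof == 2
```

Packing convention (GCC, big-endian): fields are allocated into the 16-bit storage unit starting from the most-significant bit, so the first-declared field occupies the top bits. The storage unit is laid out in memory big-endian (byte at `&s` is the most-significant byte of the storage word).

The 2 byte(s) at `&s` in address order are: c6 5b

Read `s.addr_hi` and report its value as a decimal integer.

-15

[0]=0xc6 [1]=0x5b (big-endian) → word 0xc65b
addr_hi [10+:6] = (word>>10) & 0x3f = 49  ←
mode [9+:1] = (word>>9) & 0x1 = 1
cnt [5+:4] = (word>>5) & 0xf = 2
len [2+:3] = (word>>2) & 0x7 = 6
type [0+:2] = (word>>0) & 0x3 = 3
addr_hi signed 6b, MSB=1: 49 - 64 = -15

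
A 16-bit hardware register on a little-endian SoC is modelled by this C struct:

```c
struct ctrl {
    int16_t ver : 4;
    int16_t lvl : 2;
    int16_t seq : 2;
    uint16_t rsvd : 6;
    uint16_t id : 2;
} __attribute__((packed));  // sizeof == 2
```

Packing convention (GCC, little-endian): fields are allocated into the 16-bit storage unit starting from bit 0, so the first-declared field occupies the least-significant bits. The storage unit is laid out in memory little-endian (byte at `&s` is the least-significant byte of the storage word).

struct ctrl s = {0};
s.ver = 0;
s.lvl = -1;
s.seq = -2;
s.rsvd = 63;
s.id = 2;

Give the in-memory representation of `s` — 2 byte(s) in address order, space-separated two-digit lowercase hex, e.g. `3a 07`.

b0 bf

[0+:4] ver=0 & 0xf = 0x0; word=0x0000
[4+:2] lvl=-1 & 0x3 = 0x3; word=0x0030
[6+:2] seq=-2 & 0x3 = 0x2; word=0x00b0
[8+:6] rsvd=63 & 0x3f = 0x3f; word=0x3fb0
[14+:2] id=2 & 0x3 = 0x2; word=0xbfb0
word = 0xbfb0 → little-endian bytes:
  [0]=0xb0  [1]=0xbf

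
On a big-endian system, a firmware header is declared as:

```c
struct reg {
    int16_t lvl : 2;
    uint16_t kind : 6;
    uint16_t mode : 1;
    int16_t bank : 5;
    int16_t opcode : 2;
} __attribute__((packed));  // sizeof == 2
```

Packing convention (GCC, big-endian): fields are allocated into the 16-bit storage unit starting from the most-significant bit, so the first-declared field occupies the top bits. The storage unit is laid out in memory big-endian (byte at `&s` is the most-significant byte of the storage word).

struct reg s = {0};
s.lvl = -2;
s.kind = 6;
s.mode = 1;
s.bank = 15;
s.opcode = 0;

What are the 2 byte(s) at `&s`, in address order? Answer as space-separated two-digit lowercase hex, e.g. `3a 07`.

86 bc

[14+:2] lvl=-2 & 0x3 = 0x2; word=0x8000
[8+:6] kind=6 & 0x3f = 0x6; word=0x8600
[7+:1] mode=1 & 0x1 = 0x1; word=0x8680
[2+:5] bank=15 & 0x1f = 0xf; word=0x86bc
[0+:2] opcode=0 & 0x3 = 0x0; word=0x86bc
word = 0x86bc → big-endian bytes:
  [0]=0x86  [1]=0xbc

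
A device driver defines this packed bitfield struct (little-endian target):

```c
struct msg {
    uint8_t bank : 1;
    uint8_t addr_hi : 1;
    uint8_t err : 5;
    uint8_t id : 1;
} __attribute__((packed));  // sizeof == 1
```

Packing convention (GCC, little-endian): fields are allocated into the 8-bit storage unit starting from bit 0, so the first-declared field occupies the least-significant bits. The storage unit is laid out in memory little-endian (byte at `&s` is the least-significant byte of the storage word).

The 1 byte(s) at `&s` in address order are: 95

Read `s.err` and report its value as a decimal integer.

5

[0]=0x95 (little-endian) → word 0x95
bank [0+:1] = (word>>0) & 0x1 = 1
addr_hi [1+:1] = (word>>1) & 0x1 = 0
err [2+:5] = (word>>2) & 0x1f = 5  ←
id [7+:1] = (word>>7) & 0x1 = 1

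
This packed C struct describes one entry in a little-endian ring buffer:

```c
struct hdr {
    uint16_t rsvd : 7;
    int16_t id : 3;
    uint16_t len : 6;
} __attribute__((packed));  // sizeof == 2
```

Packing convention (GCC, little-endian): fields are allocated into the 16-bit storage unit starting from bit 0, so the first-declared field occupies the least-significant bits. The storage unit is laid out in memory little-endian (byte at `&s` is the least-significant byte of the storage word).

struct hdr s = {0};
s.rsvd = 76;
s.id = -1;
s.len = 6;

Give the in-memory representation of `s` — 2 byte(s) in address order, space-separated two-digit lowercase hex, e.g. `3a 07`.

rsvd:7 = 76 → 0x4c << 0 → word 0x004c
id:3 = -1 → 0x7 << 7 → word 0x03cc
len:6 = 6 → 0x6 << 10 → word 0x1bcc
word = 0x1bcc → little-endian bytes:
  [0]=0xcc  [1]=0x1b

cc 1b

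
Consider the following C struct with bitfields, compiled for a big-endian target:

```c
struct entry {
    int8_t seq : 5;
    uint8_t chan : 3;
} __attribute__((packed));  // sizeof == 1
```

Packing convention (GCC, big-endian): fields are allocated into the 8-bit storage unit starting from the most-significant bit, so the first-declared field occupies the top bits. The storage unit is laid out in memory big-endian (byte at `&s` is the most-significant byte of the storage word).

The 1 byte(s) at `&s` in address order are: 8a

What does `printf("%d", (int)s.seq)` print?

-15

[0]=0x8a (big-endian) → word 0x8a
seq [3+:5] = (word>>3) & 0x1f = 17  ←
chan [0+:3] = (word>>0) & 0x7 = 2
seq signed 5b, MSB=1: 17 - 32 = -15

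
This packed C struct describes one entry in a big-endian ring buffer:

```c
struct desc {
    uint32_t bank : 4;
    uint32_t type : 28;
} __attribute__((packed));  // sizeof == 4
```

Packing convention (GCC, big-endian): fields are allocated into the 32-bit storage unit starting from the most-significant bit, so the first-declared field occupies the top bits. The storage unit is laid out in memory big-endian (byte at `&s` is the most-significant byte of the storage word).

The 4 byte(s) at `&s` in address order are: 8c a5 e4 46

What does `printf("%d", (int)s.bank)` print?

[0]=0x8c [1]=0xa5 [2]=0xe4 [3]=0x46 (big-endian) → word 0x8ca5e446
bank:4 @ bit 28 → (0x8ca5e446>>28)&0xf = 0x8  ←
type:28 @ bit 0 → (0x8ca5e446>>0)&0xfffffff = 0xca5e446

8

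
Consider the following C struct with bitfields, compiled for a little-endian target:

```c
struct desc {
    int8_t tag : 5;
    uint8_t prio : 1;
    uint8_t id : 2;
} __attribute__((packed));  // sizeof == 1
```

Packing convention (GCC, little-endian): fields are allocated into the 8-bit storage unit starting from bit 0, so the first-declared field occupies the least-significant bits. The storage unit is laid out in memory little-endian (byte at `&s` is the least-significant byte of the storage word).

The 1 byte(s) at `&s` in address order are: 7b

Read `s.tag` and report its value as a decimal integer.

-5

[0]=0x7b (little-endian) → word 0x7b
tag:5 @ bit 0 → (0x7b>>0)&0x1f = 0x1b  ←
prio:1 @ bit 5 → (0x7b>>5)&0x1 = 0x1
id:2 @ bit 6 → (0x7b>>6)&0x3 = 0x1
tag signed 5b, MSB=1: 27 - 32 = -5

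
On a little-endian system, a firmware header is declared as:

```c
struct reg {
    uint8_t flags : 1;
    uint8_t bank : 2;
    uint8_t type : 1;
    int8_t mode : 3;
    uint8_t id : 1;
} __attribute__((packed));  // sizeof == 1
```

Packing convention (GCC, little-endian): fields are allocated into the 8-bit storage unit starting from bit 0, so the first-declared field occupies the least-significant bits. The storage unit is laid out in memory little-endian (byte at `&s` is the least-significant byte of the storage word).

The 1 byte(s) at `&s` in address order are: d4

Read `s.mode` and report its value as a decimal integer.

-3

[0]=0xd4 (little-endian) → word 0xd4
flags [0+:1] = (word>>0) & 0x1 = 0
bank [1+:2] = (word>>1) & 0x3 = 2
type [3+:1] = (word>>3) & 0x1 = 0
mode [4+:3] = (word>>4) & 0x7 = 5  ←
id [7+:1] = (word>>7) & 0x1 = 1
mode signed 3b, MSB=1: 5 - 8 = -3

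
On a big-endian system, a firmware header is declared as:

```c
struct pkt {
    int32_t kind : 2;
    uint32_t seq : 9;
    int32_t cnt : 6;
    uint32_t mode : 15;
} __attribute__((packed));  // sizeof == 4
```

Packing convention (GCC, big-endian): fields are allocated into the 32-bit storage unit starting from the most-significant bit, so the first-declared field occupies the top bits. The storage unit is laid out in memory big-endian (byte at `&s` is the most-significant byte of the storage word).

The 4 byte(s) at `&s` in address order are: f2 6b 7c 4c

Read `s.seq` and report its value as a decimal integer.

403

[0]=0xf2 [1]=0x6b [2]=0x7c [3]=0x4c (big-endian) → word 0xf26b7c4c
kind [30+:2] = (word>>30) & 0x3 = 3
seq [21+:9] = (word>>21) & 0x1ff = 403  ←
cnt [15+:6] = (word>>15) & 0x3f = 22
mode [0+:15] = (word>>0) & 0x7fff = 31820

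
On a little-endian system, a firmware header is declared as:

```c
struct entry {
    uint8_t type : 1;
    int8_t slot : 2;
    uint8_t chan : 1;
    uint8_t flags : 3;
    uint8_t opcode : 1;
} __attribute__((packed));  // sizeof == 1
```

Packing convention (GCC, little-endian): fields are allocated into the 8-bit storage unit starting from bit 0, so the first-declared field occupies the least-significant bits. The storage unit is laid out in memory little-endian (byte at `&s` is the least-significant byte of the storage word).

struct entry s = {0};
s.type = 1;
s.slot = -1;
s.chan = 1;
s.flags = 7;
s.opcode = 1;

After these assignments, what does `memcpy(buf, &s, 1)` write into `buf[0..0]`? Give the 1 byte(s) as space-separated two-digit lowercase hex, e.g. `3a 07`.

ff

type (1b) val=1 bits=0x1 at bit 0: 0x01
slot (2b) val=-1 bits=0x3 at bit 1: 0x07
chan (1b) val=1 bits=0x1 at bit 3: 0x0f
flags (3b) val=7 bits=0x7 at bit 4: 0x7f
opcode (1b) val=1 bits=0x1 at bit 7: 0xff
word = 0xff → little-endian bytes:
  [0]=0xff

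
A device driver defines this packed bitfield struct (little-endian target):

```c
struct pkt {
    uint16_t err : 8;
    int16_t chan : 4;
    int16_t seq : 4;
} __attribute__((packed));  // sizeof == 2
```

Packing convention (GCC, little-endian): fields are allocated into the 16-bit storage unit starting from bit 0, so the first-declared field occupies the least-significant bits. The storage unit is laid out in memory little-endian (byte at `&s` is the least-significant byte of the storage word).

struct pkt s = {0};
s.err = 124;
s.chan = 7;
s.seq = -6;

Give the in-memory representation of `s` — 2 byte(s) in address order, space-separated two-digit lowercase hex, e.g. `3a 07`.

7c a7

err (8b) val=124 bits=0x7c at bit 0: 0x007c
chan (4b) val=7 bits=0x7 at bit 8: 0x077c
seq (4b) val=-6 bits=0xa at bit 12: 0xa77c
word = 0xa77c → little-endian bytes:
  [0]=0x7c  [1]=0xa7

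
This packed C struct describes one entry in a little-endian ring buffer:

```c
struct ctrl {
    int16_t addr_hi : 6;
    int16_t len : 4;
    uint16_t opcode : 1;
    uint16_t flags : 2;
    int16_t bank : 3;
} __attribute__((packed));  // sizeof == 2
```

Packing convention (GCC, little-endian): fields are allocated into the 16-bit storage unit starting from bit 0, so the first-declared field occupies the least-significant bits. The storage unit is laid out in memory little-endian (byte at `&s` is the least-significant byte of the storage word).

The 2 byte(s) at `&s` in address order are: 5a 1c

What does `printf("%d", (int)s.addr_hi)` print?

[0]=0x5a [1]=0x1c (little-endian) → word 0x1c5a
addr_hi:6 @ bit 0 → (0x1c5a>>0)&0x3f = 0x1a  ←
len:4 @ bit 6 → (0x1c5a>>6)&0xf = 0x1
opcode:1 @ bit 10 → (0x1c5a>>10)&0x1 = 0x1
flags:2 @ bit 11 → (0x1c5a>>11)&0x3 = 0x3
bank:3 @ bit 13 → (0x1c5a>>13)&0x7 = 0x0
addr_hi signed 6b, MSB=0: value = 26

26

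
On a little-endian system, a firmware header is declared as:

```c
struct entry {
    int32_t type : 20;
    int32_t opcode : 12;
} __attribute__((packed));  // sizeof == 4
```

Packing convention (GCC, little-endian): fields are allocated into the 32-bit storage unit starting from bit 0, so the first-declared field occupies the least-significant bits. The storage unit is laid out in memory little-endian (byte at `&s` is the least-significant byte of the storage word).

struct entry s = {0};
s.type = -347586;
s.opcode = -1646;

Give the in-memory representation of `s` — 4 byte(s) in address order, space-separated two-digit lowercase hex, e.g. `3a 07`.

type:20 = -347586 → 0xab23e << 0 → word 0x000ab23e
opcode:12 = -1646 → 0x992 << 20 → word 0x992ab23e
word = 0x992ab23e → little-endian bytes:
  [0]=0x3e  [1]=0xb2  [2]=0x2a  [3]=0x99

3e b2 2a 99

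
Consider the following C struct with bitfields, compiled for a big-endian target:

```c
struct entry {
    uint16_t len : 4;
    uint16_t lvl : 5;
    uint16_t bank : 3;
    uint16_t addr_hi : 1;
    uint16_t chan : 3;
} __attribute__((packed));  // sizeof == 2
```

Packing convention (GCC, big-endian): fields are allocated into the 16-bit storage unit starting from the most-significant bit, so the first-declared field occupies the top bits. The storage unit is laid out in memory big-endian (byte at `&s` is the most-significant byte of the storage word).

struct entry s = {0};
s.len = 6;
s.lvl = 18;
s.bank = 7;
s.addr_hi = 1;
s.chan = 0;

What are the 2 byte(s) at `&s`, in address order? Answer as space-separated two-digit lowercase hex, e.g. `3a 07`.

len (4b) val=6 bits=0x6 at bit 12: 0x6000
lvl (5b) val=18 bits=0x12 at bit 7: 0x6900
bank (3b) val=7 bits=0x7 at bit 4: 0x6970
addr_hi (1b) val=1 bits=0x1 at bit 3: 0x6978
chan (3b) val=0 bits=0x0 at bit 0: 0x6978
word = 0x6978 → big-endian bytes:
  [0]=0x69  [1]=0x78

69 78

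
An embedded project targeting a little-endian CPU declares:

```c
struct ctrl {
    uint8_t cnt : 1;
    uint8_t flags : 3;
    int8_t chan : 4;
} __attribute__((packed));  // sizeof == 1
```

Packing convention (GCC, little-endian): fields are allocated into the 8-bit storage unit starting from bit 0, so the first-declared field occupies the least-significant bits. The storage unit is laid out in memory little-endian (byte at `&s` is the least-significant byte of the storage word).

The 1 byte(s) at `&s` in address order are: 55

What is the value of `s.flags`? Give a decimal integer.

2

[0]=0x55 (little-endian) → word 0x55
cnt [0+:1] = (word>>0) & 0x1 = 1
flags [1+:3] = (word>>1) & 0x7 = 2  ←
chan [4+:4] = (word>>4) & 0xf = 5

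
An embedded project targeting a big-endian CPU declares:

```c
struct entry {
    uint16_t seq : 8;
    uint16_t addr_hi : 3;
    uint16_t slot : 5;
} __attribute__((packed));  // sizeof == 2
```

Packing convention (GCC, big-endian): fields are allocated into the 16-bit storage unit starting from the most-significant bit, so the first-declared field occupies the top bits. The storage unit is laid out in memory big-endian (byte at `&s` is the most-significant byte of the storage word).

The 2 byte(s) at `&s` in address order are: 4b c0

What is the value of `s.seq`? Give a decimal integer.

[0]=0x4b [1]=0xc0 (big-endian) → word 0x4bc0
seq:8 @ bit 8 → (0x4bc0>>8)&0xff = 0x4b  ←
addr_hi:3 @ bit 5 → (0x4bc0>>5)&0x7 = 0x6
slot:5 @ bit 0 → (0x4bc0>>0)&0x1f = 0x0

75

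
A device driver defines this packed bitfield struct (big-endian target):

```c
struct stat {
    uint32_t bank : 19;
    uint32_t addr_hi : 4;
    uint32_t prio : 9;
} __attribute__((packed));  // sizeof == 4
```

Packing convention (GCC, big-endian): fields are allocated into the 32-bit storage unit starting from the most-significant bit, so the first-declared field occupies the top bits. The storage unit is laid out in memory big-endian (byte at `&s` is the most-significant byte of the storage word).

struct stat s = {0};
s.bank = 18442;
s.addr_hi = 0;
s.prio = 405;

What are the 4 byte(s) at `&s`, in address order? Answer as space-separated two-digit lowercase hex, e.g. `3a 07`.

09 01 41 95

bank:19 = 18442 → 0x480a << 13 → word 0x09014000
addr_hi:4 = 0 → 0x0 << 9 → word 0x09014000
prio:9 = 405 → 0x195 << 0 → word 0x09014195
word = 0x09014195 → big-endian bytes:
  [0]=0x09  [1]=0x01  [2]=0x41  [3]=0x95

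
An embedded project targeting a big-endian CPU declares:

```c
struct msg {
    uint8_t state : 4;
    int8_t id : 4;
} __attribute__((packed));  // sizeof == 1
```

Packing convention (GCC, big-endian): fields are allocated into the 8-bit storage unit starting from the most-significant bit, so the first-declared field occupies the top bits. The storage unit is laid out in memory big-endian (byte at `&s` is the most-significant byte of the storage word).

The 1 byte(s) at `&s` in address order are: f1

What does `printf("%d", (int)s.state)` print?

[0]=0xf1 (big-endian) → word 0xf1
state:4 @ bit 4 → (0xf1>>4)&0xf = 0xf  ←
id:4 @ bit 0 → (0xf1>>0)&0xf = 0x1

15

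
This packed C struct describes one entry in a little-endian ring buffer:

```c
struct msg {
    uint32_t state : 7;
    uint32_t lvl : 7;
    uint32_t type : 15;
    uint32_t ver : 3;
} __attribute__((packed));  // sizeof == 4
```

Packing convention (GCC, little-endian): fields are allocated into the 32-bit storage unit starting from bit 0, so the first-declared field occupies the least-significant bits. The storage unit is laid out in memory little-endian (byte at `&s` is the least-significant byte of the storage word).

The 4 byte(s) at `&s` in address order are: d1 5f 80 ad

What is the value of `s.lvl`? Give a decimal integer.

63

[0]=0xd1 [1]=0x5f [2]=0x80 [3]=0xad (little-endian) → word 0xad805fd1
state [0+:7] = (word>>0) & 0x7f = 81
lvl [7+:7] = (word>>7) & 0x7f = 63  ←
type [14+:15] = (word>>14) & 0x7fff = 13825
ver [29+:3] = (word>>29) & 0x7 = 5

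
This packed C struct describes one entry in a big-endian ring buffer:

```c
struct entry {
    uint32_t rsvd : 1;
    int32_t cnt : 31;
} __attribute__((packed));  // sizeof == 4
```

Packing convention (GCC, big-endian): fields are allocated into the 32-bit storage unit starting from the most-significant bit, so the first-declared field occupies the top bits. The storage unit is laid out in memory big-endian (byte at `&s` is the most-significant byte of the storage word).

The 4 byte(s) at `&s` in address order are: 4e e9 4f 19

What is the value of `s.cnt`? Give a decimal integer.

[0]=0x4e [1]=0xe9 [2]=0x4f [3]=0x19 (big-endian) → word 0x4ee94f19
rsvd [31+:1] = (word>>31) & 0x1 = 0
cnt [0+:31] = (word>>0) & 0x7fffffff = 1323912985  ←
cnt signed 31b, MSB=1: 1323912985 - 2147483648 = -823570663

-823570663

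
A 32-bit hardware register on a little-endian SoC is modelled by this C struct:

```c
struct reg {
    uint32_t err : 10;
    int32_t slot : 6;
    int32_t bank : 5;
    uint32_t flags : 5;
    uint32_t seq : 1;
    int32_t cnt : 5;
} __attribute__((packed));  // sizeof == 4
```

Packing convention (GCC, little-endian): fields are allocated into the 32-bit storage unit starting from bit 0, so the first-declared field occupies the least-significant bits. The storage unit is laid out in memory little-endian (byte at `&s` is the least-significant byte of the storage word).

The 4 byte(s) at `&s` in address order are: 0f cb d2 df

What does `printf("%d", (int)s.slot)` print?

[0]=0x0f [1]=0xcb [2]=0xd2 [3]=0xdf (little-endian) → word 0xdfd2cb0f
err:10 @ bit 0 → (0xdfd2cb0f>>0)&0x3ff = 0x30f
slot:6 @ bit 10 → (0xdfd2cb0f>>10)&0x3f = 0x32  ←
bank:5 @ bit 16 → (0xdfd2cb0f>>16)&0x1f = 0x12
flags:5 @ bit 21 → (0xdfd2cb0f>>21)&0x1f = 0x1e
seq:1 @ bit 26 → (0xdfd2cb0f>>26)&0x1 = 0x1
cnt:5 @ bit 27 → (0xdfd2cb0f>>27)&0x1f = 0x1b
slot signed 6b, MSB=1: 50 - 64 = -14

-14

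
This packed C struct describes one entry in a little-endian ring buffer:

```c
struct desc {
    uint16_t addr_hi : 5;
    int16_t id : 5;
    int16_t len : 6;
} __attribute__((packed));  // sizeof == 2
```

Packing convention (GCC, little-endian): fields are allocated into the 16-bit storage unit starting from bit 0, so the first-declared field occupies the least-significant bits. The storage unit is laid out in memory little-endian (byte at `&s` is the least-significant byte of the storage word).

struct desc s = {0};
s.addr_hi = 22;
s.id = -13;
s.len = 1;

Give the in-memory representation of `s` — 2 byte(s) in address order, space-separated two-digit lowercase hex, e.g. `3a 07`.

76 06

[0+:5] addr_hi=22 & 0x1f = 0x16; word=0x0016
[5+:5] id=-13 & 0x1f = 0x13; word=0x0276
[10+:6] len=1 & 0x3f = 0x1; word=0x0676
word = 0x0676 → little-endian bytes:
  [0]=0x76  [1]=0x06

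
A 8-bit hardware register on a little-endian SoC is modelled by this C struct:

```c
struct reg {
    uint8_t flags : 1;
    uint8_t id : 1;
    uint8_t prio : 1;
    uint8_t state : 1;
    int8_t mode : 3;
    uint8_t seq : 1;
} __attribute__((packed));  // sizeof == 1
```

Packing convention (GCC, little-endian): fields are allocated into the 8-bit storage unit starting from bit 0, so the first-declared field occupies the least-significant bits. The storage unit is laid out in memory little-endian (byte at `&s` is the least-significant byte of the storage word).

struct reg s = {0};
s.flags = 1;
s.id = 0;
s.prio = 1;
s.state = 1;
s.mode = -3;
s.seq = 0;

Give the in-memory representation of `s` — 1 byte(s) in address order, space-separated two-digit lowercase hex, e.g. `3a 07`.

5d

[0+:1] flags=1 & 0x1 = 0x1; word=0x01
[1+:1] id=0 & 0x1 = 0x0; word=0x01
[2+:1] prio=1 & 0x1 = 0x1; word=0x05
[3+:1] state=1 & 0x1 = 0x1; word=0x0d
[4+:3] mode=-3 & 0x7 = 0x5; word=0x5d
[7+:1] seq=0 & 0x1 = 0x0; word=0x5d
word = 0x5d → little-endian bytes:
  [0]=0x5d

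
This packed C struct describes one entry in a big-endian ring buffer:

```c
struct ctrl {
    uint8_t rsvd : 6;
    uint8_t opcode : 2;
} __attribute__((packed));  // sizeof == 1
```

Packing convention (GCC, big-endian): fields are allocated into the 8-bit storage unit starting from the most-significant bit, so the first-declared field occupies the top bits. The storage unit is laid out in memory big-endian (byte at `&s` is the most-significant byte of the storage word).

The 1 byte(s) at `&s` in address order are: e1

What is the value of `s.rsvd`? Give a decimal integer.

[0]=0xe1 (big-endian) → word 0xe1
rsvd:6 @ bit 2 → (0xe1>>2)&0x3f = 0x38  ←
opcode:2 @ bit 0 → (0xe1>>0)&0x3 = 0x1

56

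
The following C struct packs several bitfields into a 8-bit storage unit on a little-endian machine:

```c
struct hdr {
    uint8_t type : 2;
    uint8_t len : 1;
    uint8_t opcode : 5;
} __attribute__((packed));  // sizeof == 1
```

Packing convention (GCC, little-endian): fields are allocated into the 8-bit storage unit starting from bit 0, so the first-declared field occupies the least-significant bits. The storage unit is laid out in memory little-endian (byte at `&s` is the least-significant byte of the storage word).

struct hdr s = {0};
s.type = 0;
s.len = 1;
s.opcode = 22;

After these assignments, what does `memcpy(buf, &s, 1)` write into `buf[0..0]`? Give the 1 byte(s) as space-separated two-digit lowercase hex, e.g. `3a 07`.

[0+:2] type=0 & 0x3 = 0x0; word=0x00
[2+:1] len=1 & 0x1 = 0x1; word=0x04
[3+:5] opcode=22 & 0x1f = 0x16; word=0xb4
word = 0xb4 → little-endian bytes:
  [0]=0xb4

b4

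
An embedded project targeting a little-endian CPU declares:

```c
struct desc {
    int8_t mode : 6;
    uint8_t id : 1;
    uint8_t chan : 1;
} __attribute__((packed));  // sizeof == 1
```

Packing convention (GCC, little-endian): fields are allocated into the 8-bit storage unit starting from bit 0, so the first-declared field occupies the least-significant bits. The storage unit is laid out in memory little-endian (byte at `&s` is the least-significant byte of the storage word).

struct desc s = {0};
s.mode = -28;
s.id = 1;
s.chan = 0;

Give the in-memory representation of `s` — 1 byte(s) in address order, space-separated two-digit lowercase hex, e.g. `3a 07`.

[0+:6] mode=-28 & 0x3f = 0x24; word=0x24
[6+:1] id=1 & 0x1 = 0x1; word=0x64
[7+:1] chan=0 & 0x1 = 0x0; word=0x64
word = 0x64 → little-endian bytes:
  [0]=0x64

64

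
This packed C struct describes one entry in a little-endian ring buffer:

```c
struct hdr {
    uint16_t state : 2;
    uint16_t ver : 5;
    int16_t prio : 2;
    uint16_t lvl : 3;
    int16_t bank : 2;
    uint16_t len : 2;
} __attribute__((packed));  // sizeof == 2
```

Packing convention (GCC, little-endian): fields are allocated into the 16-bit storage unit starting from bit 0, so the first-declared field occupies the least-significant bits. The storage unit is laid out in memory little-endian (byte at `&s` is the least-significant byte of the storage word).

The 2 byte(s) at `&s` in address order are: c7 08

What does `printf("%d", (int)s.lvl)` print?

[0]=0xc7 [1]=0x08 (little-endian) → word 0x08c7
state [0+:2] = (word>>0) & 0x3 = 3
ver [2+:5] = (word>>2) & 0x1f = 17
prio [7+:2] = (word>>7) & 0x3 = 1
lvl [9+:3] = (word>>9) & 0x7 = 4  ←
bank [12+:2] = (word>>12) & 0x3 = 0
len [14+:2] = (word>>14) & 0x3 = 0

4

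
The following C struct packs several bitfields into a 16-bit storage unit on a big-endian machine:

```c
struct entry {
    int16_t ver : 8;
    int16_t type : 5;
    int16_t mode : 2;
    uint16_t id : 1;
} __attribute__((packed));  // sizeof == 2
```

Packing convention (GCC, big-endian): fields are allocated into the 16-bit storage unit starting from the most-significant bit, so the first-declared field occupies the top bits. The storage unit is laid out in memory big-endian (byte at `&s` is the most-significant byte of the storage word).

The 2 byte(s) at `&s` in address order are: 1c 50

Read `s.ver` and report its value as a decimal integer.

[0]=0x1c [1]=0x50 (big-endian) → word 0x1c50
ver:8 @ bit 8 → (0x1c50>>8)&0xff = 0x1c  ←
type:5 @ bit 3 → (0x1c50>>3)&0x1f = 0xa
mode:2 @ bit 1 → (0x1c50>>1)&0x3 = 0x0
id:1 @ bit 0 → (0x1c50>>0)&0x1 = 0x0
ver signed 8b, MSB=0: value = 28

28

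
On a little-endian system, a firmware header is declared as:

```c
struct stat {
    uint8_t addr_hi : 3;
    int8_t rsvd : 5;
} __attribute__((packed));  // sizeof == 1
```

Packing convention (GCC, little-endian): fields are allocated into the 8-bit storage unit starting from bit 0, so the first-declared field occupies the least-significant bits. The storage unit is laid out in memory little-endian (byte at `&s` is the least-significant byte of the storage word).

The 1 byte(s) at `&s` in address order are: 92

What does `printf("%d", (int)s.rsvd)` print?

-14

[0]=0x92 (little-endian) → word 0x92
addr_hi:3 @ bit 0 → (0x92>>0)&0x7 = 0x2
rsvd:5 @ bit 3 → (0x92>>3)&0x1f = 0x12  ←
rsvd signed 5b, MSB=1: 18 - 32 = -14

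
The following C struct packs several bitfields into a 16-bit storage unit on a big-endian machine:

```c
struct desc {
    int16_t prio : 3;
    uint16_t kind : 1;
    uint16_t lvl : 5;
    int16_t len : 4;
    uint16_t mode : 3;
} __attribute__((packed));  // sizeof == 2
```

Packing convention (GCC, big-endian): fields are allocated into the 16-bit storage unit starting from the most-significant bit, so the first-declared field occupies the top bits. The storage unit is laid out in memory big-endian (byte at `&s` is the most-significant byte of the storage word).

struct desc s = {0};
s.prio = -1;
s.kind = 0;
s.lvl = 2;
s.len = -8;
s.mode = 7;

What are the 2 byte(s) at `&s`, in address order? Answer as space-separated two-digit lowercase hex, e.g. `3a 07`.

prio (3b) val=-1 bits=0x7 at bit 13: 0xe000
kind (1b) val=0 bits=0x0 at bit 12: 0xe000
lvl (5b) val=2 bits=0x2 at bit 7: 0xe100
len (4b) val=-8 bits=0x8 at bit 3: 0xe140
mode (3b) val=7 bits=0x7 at bit 0: 0xe147
word = 0xe147 → big-endian bytes:
  [0]=0xe1  [1]=0x47

e1 47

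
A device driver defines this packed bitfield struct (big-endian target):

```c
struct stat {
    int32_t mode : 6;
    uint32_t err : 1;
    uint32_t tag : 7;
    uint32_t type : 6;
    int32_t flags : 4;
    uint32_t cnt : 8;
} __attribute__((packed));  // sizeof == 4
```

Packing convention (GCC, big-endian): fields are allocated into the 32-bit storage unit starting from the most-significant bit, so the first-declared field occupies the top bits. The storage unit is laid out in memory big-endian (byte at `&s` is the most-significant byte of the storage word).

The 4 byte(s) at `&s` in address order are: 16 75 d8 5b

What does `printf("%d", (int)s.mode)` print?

[0]=0x16 [1]=0x75 [2]=0xd8 [3]=0x5b (big-endian) → word 0x1675d85b
mode [26+:6] = (word>>26) & 0x3f = 5  ←
err [25+:1] = (word>>25) & 0x1 = 1
tag [18+:7] = (word>>18) & 0x7f = 29
type [12+:6] = (word>>12) & 0x3f = 29
flags [8+:4] = (word>>8) & 0xf = 8
cnt [0+:8] = (word>>0) & 0xff = 91
mode signed 6b, MSB=0: value = 5

5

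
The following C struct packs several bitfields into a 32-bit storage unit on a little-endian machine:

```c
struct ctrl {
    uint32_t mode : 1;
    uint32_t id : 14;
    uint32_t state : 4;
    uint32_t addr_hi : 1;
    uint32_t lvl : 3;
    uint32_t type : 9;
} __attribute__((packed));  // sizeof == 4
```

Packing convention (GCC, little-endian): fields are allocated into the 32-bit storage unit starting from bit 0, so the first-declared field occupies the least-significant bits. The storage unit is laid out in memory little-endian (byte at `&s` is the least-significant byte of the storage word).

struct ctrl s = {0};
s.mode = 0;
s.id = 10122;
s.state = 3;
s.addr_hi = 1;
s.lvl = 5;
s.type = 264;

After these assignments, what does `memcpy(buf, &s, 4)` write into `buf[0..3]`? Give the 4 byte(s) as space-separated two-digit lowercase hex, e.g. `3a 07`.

14 cf 59 84

[0+:1] mode=0 & 0x1 = 0x0; word=0x00000000
[1+:14] id=10122 & 0x3fff = 0x278a; word=0x00004f14
[15+:4] state=3 & 0xf = 0x3; word=0x0001cf14
[19+:1] addr_hi=1 & 0x1 = 0x1; word=0x0009cf14
[20+:3] lvl=5 & 0x7 = 0x5; word=0x0059cf14
[23+:9] type=264 & 0x1ff = 0x108; word=0x8459cf14
word = 0x8459cf14 → little-endian bytes:
  [0]=0x14  [1]=0xcf  [2]=0x59  [3]=0x84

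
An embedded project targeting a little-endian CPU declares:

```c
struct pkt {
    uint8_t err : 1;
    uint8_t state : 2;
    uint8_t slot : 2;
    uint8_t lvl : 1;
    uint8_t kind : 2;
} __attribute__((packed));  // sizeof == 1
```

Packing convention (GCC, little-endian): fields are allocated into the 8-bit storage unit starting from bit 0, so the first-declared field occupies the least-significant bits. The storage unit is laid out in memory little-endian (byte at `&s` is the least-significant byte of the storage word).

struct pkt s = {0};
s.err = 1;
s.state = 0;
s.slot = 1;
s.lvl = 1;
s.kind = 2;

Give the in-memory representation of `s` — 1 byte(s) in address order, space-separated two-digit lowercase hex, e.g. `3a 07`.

err:1 = 1 → 0x1 << 0 → word 0x01
state:2 = 0 → 0x0 << 1 → word 0x01
slot:2 = 1 → 0x1 << 3 → word 0x09
lvl:1 = 1 → 0x1 << 5 → word 0x29
kind:2 = 2 → 0x2 << 6 → word 0xa9
word = 0xa9 → little-endian bytes:
  [0]=0xa9

a9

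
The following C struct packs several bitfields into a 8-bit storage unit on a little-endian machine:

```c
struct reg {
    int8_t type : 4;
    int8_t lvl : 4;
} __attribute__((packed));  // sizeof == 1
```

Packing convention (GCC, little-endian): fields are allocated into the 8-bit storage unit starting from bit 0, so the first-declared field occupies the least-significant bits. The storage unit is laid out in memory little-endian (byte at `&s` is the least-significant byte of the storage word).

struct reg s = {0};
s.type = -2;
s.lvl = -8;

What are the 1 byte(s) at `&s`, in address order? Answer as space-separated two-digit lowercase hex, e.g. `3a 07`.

8e

[0+:4] type=-2 & 0xf = 0xe; word=0x0e
[4+:4] lvl=-8 & 0xf = 0x8; word=0x8e
word = 0x8e → little-endian bytes:
  [0]=0x8e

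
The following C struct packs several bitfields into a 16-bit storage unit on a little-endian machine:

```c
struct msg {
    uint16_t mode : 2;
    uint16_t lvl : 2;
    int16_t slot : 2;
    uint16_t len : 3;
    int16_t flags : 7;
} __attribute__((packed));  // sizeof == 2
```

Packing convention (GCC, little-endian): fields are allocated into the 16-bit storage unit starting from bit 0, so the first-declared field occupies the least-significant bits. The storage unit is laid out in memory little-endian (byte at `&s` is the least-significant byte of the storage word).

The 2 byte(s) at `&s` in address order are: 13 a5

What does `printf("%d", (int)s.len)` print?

4

[0]=0x13 [1]=0xa5 (little-endian) → word 0xa513
mode [0+:2] = (word>>0) & 0x3 = 3
lvl [2+:2] = (word>>2) & 0x3 = 0
slot [4+:2] = (word>>4) & 0x3 = 1
len [6+:3] = (word>>6) & 0x7 = 4  ←
flags [9+:7] = (word>>9) & 0x7f = 82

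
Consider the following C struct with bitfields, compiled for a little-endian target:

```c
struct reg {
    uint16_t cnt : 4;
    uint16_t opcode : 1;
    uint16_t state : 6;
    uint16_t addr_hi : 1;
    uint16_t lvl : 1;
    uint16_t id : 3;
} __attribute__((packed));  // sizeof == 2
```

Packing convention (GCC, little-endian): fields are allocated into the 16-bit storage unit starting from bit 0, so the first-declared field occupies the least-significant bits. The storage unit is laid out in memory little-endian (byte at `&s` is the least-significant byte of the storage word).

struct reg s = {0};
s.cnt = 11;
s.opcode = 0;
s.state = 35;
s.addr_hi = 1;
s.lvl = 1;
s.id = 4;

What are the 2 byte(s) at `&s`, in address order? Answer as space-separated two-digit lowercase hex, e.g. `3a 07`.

[0+:4] cnt=11 & 0xf = 0xb; word=0x000b
[4+:1] opcode=0 & 0x1 = 0x0; word=0x000b
[5+:6] state=35 & 0x3f = 0x23; word=0x046b
[11+:1] addr_hi=1 & 0x1 = 0x1; word=0x0c6b
[12+:1] lvl=1 & 0x1 = 0x1; word=0x1c6b
[13+:3] id=4 & 0x7 = 0x4; word=0x9c6b
word = 0x9c6b → little-endian bytes:
  [0]=0x6b  [1]=0x9c

6b 9c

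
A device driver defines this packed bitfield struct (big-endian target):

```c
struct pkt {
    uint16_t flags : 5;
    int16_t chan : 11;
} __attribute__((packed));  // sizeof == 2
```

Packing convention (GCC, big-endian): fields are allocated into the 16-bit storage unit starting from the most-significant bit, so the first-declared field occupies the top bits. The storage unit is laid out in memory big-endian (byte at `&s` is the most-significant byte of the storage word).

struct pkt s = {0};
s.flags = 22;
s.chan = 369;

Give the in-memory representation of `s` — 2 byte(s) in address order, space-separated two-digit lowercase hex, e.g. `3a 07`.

b1 71

[11+:5] flags=22 & 0x1f = 0x16; word=0xb000
[0+:11] chan=369 & 0x7ff = 0x171; word=0xb171
word = 0xb171 → big-endian bytes:
  [0]=0xb1  [1]=0x71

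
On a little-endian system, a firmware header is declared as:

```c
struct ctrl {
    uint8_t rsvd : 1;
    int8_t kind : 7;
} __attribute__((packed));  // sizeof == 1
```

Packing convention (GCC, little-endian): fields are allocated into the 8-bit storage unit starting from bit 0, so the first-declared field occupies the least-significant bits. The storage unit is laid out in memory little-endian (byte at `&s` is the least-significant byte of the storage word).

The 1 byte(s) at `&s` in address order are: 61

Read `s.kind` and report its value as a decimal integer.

[0]=0x61 (little-endian) → word 0x61
rsvd:1 @ bit 0 → (0x61>>0)&0x1 = 0x1
kind:7 @ bit 1 → (0x61>>1)&0x7f = 0x30  ←
kind signed 7b, MSB=0: value = 48

48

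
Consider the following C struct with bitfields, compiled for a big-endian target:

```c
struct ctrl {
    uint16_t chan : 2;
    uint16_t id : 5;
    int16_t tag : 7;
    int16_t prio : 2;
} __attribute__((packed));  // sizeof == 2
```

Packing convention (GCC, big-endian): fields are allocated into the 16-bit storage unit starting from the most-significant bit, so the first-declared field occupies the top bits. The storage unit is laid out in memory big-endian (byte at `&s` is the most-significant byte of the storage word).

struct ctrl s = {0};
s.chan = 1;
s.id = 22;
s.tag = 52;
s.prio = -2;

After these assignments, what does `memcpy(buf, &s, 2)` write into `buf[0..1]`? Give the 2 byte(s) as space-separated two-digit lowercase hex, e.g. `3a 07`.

6c d2

[14+:2] chan=1 & 0x3 = 0x1; word=0x4000
[9+:5] id=22 & 0x1f = 0x16; word=0x6c00
[2+:7] tag=52 & 0x7f = 0x34; word=0x6cd0
[0+:2] prio=-2 & 0x3 = 0x2; word=0x6cd2
word = 0x6cd2 → big-endian bytes:
  [0]=0x6c  [1]=0xd2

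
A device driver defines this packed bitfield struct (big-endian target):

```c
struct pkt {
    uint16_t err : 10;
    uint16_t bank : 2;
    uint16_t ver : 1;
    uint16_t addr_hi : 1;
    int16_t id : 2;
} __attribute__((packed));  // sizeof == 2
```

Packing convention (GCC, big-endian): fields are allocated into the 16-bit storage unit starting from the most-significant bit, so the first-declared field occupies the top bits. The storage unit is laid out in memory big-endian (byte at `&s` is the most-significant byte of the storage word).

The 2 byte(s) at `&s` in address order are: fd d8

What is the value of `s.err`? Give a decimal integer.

1015

[0]=0xfd [1]=0xd8 (big-endian) → word 0xfdd8
err [6+:10] = (word>>6) & 0x3ff = 1015  ←
bank [4+:2] = (word>>4) & 0x3 = 1
ver [3+:1] = (word>>3) & 0x1 = 1
addr_hi [2+:1] = (word>>2) & 0x1 = 0
id [0+:2] = (word>>0) & 0x3 = 0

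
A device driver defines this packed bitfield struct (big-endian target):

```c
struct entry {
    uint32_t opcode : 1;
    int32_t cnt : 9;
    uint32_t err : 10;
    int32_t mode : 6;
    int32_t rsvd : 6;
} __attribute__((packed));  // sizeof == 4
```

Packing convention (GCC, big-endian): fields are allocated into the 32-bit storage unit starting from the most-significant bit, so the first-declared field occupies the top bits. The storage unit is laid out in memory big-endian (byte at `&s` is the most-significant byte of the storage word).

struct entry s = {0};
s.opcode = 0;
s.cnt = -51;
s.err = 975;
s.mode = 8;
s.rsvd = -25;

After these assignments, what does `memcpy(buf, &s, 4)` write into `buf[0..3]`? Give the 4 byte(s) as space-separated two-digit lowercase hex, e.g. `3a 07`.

73 7c f2 27

[31+:1] opcode=0 & 0x1 = 0x0; word=0x00000000
[22+:9] cnt=-51 & 0x1ff = 0x1cd; word=0x73400000
[12+:10] err=975 & 0x3ff = 0x3cf; word=0x737cf000
[6+:6] mode=8 & 0x3f = 0x8; word=0x737cf200
[0+:6] rsvd=-25 & 0x3f = 0x27; word=0x737cf227
word = 0x737cf227 → big-endian bytes:
  [0]=0x73  [1]=0x7c  [2]=0xf2  [3]=0x27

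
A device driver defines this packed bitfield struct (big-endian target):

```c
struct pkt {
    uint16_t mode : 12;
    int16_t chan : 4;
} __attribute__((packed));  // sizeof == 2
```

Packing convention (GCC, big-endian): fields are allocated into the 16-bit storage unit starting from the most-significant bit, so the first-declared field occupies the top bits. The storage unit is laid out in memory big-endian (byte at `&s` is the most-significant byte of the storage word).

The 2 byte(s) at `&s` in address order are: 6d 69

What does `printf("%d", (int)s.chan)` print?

-7

[0]=0x6d [1]=0x69 (big-endian) → word 0x6d69
mode [4+:12] = (word>>4) & 0xfff = 1750
chan [0+:4] = (word>>0) & 0xf = 9  ←
chan signed 4b, MSB=1: 9 - 16 = -7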